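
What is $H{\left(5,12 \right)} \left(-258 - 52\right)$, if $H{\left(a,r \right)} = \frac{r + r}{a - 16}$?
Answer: $\frac{7440}{11} \approx 676.36$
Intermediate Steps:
$H{\left(a,r \right)} = \frac{2 r}{-16 + a}$
$H{\left(5,12 \right)} \left(-258 - 52\right) = 2 \cdot 12 \frac{1}{-16 + 5} \left(-258 - 52\right) = 2 \cdot 12 \frac{1}{-11} \left(-310\right) = 2 \cdot 12 \left(- \frac{1}{11}\right) \left(-310\right) = \left(- \frac{24}{11}\right) \left(-310\right) = \frac{7440}{11}$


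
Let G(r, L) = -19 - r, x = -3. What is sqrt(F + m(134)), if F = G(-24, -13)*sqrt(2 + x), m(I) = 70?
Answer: sqrt(70 + 5*I) ≈ 8.3719 + 0.29862*I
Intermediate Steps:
F = 5*I (F = (-19 - 1*(-24))*sqrt(2 - 3) = (-19 + 24)*sqrt(-1) = 5*I ≈ 5.0*I)
sqrt(F + m(134)) = sqrt(5*I + 70) = sqrt(70 + 5*I)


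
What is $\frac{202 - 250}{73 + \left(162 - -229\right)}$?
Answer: $- \frac{3}{29} \approx -0.10345$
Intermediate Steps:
$\frac{202 - 250}{73 + \left(162 - -229\right)} = - \frac{48}{73 + \left(162 + 229\right)} = - \frac{48}{73 + 391} = - \frac{48}{464} = \left(-48\right) \frac{1}{464} = - \frac{3}{29}$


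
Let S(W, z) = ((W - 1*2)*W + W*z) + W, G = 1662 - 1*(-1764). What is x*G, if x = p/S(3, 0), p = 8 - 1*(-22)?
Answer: 17130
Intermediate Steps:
G = 3426 (G = 1662 + 1764 = 3426)
S(W, z) = W + W*z + W*(-2 + W) (S(W, z) = ((W - 2)*W + W*z) + W = ((-2 + W)*W + W*z) + W = (W*(-2 + W) + W*z) + W = (W*z + W*(-2 + W)) + W = W + W*z + W*(-2 + W))
p = 30 (p = 8 + 22 = 30)
x = 5 (x = 30/((3*(-1 + 3 + 0))) = 30/((3*2)) = 30/6 = 30*(⅙) = 5)
x*G = 5*3426 = 17130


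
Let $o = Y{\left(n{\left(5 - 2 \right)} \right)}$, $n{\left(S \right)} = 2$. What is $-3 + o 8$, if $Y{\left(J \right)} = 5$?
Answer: $37$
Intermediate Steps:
$o = 5$
$-3 + o 8 = -3 + 5 \cdot 8 = -3 + 40 = 37$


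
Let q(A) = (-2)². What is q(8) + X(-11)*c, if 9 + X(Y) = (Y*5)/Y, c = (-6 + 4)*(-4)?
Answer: -28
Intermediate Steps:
q(A) = 4
c = 8 (c = -2*(-4) = 8)
X(Y) = -4 (X(Y) = -9 + (Y*5)/Y = -9 + (5*Y)/Y = -9 + 5 = -4)
q(8) + X(-11)*c = 4 - 4*8 = 4 - 32 = -28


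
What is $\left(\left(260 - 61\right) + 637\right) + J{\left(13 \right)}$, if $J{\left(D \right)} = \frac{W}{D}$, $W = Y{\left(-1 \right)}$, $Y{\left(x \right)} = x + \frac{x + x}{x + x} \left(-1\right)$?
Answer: $\frac{10866}{13} \approx 835.85$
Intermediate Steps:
$Y{\left(x \right)} = -1 + x$ ($Y{\left(x \right)} = x + \frac{2 x}{2 x} \left(-1\right) = x + 2 x \frac{1}{2 x} \left(-1\right) = x + 1 \left(-1\right) = x - 1 = -1 + x$)
$W = -2$ ($W = -1 - 1 = -2$)
$J{\left(D \right)} = - \frac{2}{D}$
$\left(\left(260 - 61\right) + 637\right) + J{\left(13 \right)} = \left(\left(260 - 61\right) + 637\right) - \frac{2}{13} = \left(199 + 637\right) - \frac{2}{13} = 836 - \frac{2}{13} = \frac{10866}{13}$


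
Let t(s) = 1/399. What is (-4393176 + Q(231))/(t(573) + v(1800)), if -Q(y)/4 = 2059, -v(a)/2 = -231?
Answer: -1756163388/184339 ≈ -9526.8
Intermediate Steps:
v(a) = 462 (v(a) = -2*(-231) = 462)
Q(y) = -8236 (Q(y) = -4*2059 = -8236)
t(s) = 1/399
(-4393176 + Q(231))/(t(573) + v(1800)) = (-4393176 - 8236)/(1/399 + 462) = -4401412/184339/399 = -4401412*399/184339 = -1756163388/184339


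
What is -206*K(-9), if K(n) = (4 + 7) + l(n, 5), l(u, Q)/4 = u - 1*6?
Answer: 10094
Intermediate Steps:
l(u, Q) = -24 + 4*u (l(u, Q) = 4*(u - 1*6) = 4*(u - 6) = 4*(-6 + u) = -24 + 4*u)
K(n) = -13 + 4*n (K(n) = (4 + 7) + (-24 + 4*n) = 11 + (-24 + 4*n) = -13 + 4*n)
-206*K(-9) = -206*(-13 + 4*(-9)) = -206*(-13 - 36) = -206*(-49) = 10094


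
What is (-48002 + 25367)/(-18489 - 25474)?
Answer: 22635/43963 ≈ 0.51486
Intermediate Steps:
(-48002 + 25367)/(-18489 - 25474) = -22635/(-43963) = -22635*(-1/43963) = 22635/43963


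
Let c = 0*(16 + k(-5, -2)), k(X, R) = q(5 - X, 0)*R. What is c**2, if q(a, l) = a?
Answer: 0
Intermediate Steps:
k(X, R) = R*(5 - X) (k(X, R) = (5 - X)*R = R*(5 - X))
c = 0 (c = 0*(16 - 2*(5 - 1*(-5))) = 0*(16 - 2*(5 + 5)) = 0*(16 - 2*10) = 0*(16 - 20) = 0*(-4) = 0)
c**2 = 0**2 = 0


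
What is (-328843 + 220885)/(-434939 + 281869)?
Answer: 53979/76535 ≈ 0.70529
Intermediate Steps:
(-328843 + 220885)/(-434939 + 281869) = -107958/(-153070) = -107958*(-1/153070) = 53979/76535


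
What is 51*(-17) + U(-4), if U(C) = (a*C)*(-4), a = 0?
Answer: -867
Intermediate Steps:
U(C) = 0 (U(C) = (0*C)*(-4) = 0*(-4) = 0)
51*(-17) + U(-4) = 51*(-17) + 0 = -867 + 0 = -867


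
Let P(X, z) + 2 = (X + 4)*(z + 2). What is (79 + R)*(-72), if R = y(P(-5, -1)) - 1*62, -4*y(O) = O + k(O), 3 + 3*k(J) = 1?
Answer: -1290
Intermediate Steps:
k(J) = -2/3 (k(J) = -1 + (1/3)*1 = -1 + 1/3 = -2/3)
P(X, z) = -2 + (2 + z)*(4 + X) (P(X, z) = -2 + (X + 4)*(z + 2) = -2 + (4 + X)*(2 + z) = -2 + (2 + z)*(4 + X))
y(O) = 1/6 - O/4 (y(O) = -(O - 2/3)/4 = -(-2/3 + O)/4 = 1/6 - O/4)
R = -733/12 (R = (1/6 - (6 + 2*(-5) + 4*(-1) - 5*(-1))/4) - 1*62 = (1/6 - (6 - 10 - 4 + 5)/4) - 62 = (1/6 - 1/4*(-3)) - 62 = (1/6 + 3/4) - 62 = 11/12 - 62 = -733/12 ≈ -61.083)
(79 + R)*(-72) = (79 - 733/12)*(-72) = (215/12)*(-72) = -1290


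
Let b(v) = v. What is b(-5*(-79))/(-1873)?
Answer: -395/1873 ≈ -0.21089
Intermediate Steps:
b(-5*(-79))/(-1873) = -5*(-79)/(-1873) = 395*(-1/1873) = -395/1873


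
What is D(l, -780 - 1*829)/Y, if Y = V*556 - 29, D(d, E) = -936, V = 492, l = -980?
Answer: -936/273523 ≈ -0.0034220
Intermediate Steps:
Y = 273523 (Y = 492*556 - 29 = 273552 - 29 = 273523)
D(l, -780 - 1*829)/Y = -936/273523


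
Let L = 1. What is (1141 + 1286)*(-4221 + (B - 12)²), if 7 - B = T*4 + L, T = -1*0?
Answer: -10156995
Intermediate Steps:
T = 0
B = 6 (B = 7 - (0*4 + 1) = 7 - (0 + 1) = 7 - 1*1 = 7 - 1 = 6)
(1141 + 1286)*(-4221 + (B - 12)²) = (1141 + 1286)*(-4221 + (6 - 12)²) = 2427*(-4221 + (-6)²) = 2427*(-4221 + 36) = 2427*(-4185) = -10156995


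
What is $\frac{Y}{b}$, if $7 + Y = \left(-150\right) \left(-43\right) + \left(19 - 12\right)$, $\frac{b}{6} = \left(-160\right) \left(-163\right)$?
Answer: $\frac{215}{5216} \approx 0.041219$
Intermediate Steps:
$b = 156480$ ($b = 6 \left(\left(-160\right) \left(-163\right)\right) = 6 \cdot 26080 = 156480$)
$Y = 6450$ ($Y = -7 + \left(\left(-150\right) \left(-43\right) + \left(19 - 12\right)\right) = -7 + \left(6450 + \left(19 - 12\right)\right) = -7 + \left(6450 + 7\right) = -7 + 6457 = 6450$)
$\frac{Y}{b} = \frac{6450}{156480} = 6450 \cdot \frac{1}{156480} = \frac{215}{5216}$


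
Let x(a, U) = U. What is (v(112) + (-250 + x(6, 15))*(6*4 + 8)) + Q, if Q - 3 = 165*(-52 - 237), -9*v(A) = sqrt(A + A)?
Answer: -55202 - 4*sqrt(14)/9 ≈ -55204.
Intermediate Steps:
v(A) = -sqrt(2)*sqrt(A)/9 (v(A) = -sqrt(A + A)/9 = -sqrt(2)*sqrt(A)/9)
Q = -47682 (Q = 3 + 165*(-52 - 237) = 3 + 165*(-289) = 3 - 47685 = -47682)
(v(112) + (-250 + x(6, 15))*(6*4 + 8)) + Q = (-sqrt(2)*sqrt(112)/9 + (-250 + 15)*(6*4 + 8)) - 47682 = (-sqrt(2)*4*sqrt(7)/9 - 235*(24 + 8)) - 47682 = (-4*sqrt(14)/9 - 235*32) - 47682 = (-4*sqrt(14)/9 - 7520) - 47682 = (-7520 - 4*sqrt(14)/9) - 47682 = -55202 - 4*sqrt(14)/9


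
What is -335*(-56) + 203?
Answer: 18963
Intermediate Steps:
-335*(-56) + 203 = 18760 + 203 = 18963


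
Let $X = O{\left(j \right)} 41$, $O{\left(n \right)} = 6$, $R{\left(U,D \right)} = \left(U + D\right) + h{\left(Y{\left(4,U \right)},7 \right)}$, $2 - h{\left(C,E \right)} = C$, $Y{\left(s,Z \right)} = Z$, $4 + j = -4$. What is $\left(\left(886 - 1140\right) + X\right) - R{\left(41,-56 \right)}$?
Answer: $46$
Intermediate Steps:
$j = -8$ ($j = -4 - 4 = -8$)
$h{\left(C,E \right)} = 2 - C$
$R{\left(U,D \right)} = 2 + D$ ($R{\left(U,D \right)} = \left(U + D\right) - \left(-2 + U\right) = \left(D + U\right) - \left(-2 + U\right) = 2 + D$)
$X = 246$ ($X = 6 \cdot 41 = 246$)
$\left(\left(886 - 1140\right) + X\right) - R{\left(41,-56 \right)} = \left(\left(886 - 1140\right) + 246\right) - \left(2 - 56\right) = \left(-254 + 246\right) - -54 = -8 + 54 = 46$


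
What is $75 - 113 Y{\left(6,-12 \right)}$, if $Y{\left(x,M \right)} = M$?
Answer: $1431$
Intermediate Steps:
$75 - 113 Y{\left(6,-12 \right)} = 75 - -1356 = 75 + 1356 = 1431$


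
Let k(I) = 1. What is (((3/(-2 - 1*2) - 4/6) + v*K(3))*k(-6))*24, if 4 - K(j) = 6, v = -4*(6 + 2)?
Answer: 1502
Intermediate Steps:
v = -32 (v = -4*8 = -32)
K(j) = -2 (K(j) = 4 - 1*6 = 4 - 6 = -2)
(((3/(-2 - 1*2) - 4/6) + v*K(3))*k(-6))*24 = (((3/(-2 - 1*2) - 4/6) - 32*(-2))*1)*24 = (((3/(-2 - 2) - 4*⅙) + 64)*1)*24 = (((3/(-4) - ⅔) + 64)*1)*24 = (((3*(-¼) - ⅔) + 64)*1)*24 = (((-¾ - ⅔) + 64)*1)*24 = ((-17/12 + 64)*1)*24 = ((751/12)*1)*24 = (751/12)*24 = 1502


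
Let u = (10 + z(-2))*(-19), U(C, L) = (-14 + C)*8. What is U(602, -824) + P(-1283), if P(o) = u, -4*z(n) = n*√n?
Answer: 4514 - 19*I*√2/2 ≈ 4514.0 - 13.435*I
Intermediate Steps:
z(n) = -n^(3/2)/4 (z(n) = -n*√n/4 = -n^(3/2)/4)
U(C, L) = -112 + 8*C
u = -190 - 19*I*√2/2 (u = (10 - (-1)*I*√2/2)*(-19) = (10 + I*√2/2)*(-19) = -190 - 19*I*√2/2 ≈ -190.0 - 13.435*I)
P(o) = -190 - 19*I*√2/2
U(602, -824) + P(-1283) = (-112 + 8*602) + (-190 - 19*I*√2/2) = (-112 + 4816) + (-190 - 19*I*√2/2) = 4704 + (-190 - 19*I*√2/2) = 4514 - 19*I*√2/2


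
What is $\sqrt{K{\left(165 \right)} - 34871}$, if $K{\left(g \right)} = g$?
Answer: $i \sqrt{34706} \approx 186.3 i$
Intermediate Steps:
$\sqrt{K{\left(165 \right)} - 34871} = \sqrt{165 - 34871} = \sqrt{-34706} = i \sqrt{34706}$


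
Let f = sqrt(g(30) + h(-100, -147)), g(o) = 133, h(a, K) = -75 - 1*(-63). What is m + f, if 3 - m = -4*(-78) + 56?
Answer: -354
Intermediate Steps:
h(a, K) = -12 (h(a, K) = -75 + 63 = -12)
f = 11 (f = sqrt(133 - 12) = sqrt(121) = 11)
m = -365 (m = 3 - (-4*(-78) + 56) = 3 - (312 + 56) = 3 - 1*368 = 3 - 368 = -365)
m + f = -365 + 11 = -354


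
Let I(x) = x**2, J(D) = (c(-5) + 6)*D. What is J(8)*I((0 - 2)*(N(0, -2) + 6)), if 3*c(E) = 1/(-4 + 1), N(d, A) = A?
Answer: 27136/9 ≈ 3015.1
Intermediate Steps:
c(E) = -1/9 (c(E) = 1/(3*(-4 + 1)) = (1/3)/(-3) = (1/3)*(-1/3) = -1/9)
J(D) = 53*D/9 (J(D) = (-1/9 + 6)*D = 53*D/9)
J(8)*I((0 - 2)*(N(0, -2) + 6)) = ((53/9)*8)*((0 - 2)*(-2 + 6))**2 = 424*(-2*4)**2/9 = (424/9)*(-8)**2 = (424/9)*64 = 27136/9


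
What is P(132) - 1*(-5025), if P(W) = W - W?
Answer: 5025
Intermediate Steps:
P(W) = 0
P(132) - 1*(-5025) = 0 - 1*(-5025) = 0 + 5025 = 5025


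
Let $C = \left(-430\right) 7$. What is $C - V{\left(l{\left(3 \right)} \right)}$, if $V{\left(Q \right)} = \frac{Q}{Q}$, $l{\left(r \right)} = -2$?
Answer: $-3011$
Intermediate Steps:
$C = -3010$
$V{\left(Q \right)} = 1$
$C - V{\left(l{\left(3 \right)} \right)} = -3010 - 1 = -3011$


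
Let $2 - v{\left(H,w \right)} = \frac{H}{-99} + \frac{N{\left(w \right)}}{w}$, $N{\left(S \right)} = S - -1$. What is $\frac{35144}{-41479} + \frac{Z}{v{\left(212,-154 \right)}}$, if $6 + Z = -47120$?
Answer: $- \frac{2709422077916}{180972877} \approx -14971.0$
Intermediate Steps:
$Z = -47126$ ($Z = -6 - 47120 = -47126$)
$N{\left(S \right)} = 1 + S$ ($N{\left(S \right)} = S + 1 = 1 + S$)
$v{\left(H,w \right)} = 2 + \frac{H}{99} - \frac{1 + w}{w}$ ($v{\left(H,w \right)} = 2 - \left(\frac{H}{-99} + \frac{1 + w}{w}\right) = 2 - \left(H \left(- \frac{1}{99}\right) + \frac{1 + w}{w}\right) = 2 - \left(- \frac{H}{99} + \frac{1 + w}{w}\right) = 2 + \left(\frac{H}{99} - \frac{1 + w}{w}\right) = 2 + \frac{H}{99} - \frac{1 + w}{w}$)
$\frac{35144}{-41479} + \frac{Z}{v{\left(212,-154 \right)}} = \frac{35144}{-41479} - \frac{47126}{1 - \frac{1}{-154} + \frac{1}{99} \cdot 212} = 35144 \left(- \frac{1}{41479}\right) - \frac{47126}{1 - - \frac{1}{154} + \frac{212}{99}} = - \frac{35144}{41479} - \frac{47126}{1 + \frac{1}{154} + \frac{212}{99}} = - \frac{35144}{41479} - \frac{47126}{\frac{4363}{1386}} = - \frac{35144}{41479} - \frac{65316636}{4363} = - \frac{2709422077916}{180972877}$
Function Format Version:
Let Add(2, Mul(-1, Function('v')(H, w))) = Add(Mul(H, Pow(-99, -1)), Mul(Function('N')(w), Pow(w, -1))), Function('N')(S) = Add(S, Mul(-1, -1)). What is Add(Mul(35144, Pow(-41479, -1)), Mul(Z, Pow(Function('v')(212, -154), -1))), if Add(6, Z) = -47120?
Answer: Rational(-2709422077916, 180972877) ≈ -14971.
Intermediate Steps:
Z = -47126 (Z = Add(-6, -47120) = -47126)
Function('N')(S) = Add(1, S) (Function('N')(S) = Add(S, 1) = Add(1, S))
Function('v')(H, w) = Add(2, Mul(Rational(1, 99), H), Mul(-1, Pow(w, -1), Add(1, w))) (Function('v')(H, w) = Add(2, Mul(-1, Add(Mul(H, Pow(-99, -1)), Mul(Add(1, w), Pow(w, -1))))) = Add(2, Mul(-1, Add(Mul(H, Rational(-1, 99)), Mul(Pow(w, -1), Add(1, w))))) = Add(2, Mul(-1, Add(Mul(Rational(-1, 99), H), Mul(Pow(w, -1), Add(1, w))))) = Add(2, Add(Mul(Rational(1, 99), H), Mul(-1, Pow(w, -1), Add(1, w)))) = Add(2, Mul(Rational(1, 99), H), Mul(-1, Pow(w, -1), Add(1, w))))
Add(Mul(35144, Pow(-41479, -1)), Mul(Z, Pow(Function('v')(212, -154), -1))) = Add(Mul(35144, Pow(-41479, -1)), Mul(-47126, Pow(Add(1, Mul(-1, Pow(-154, -1)), Mul(Rational(1, 99), 212)), -1))) = Add(Mul(35144, Rational(-1, 41479)), Mul(-47126, Pow(Add(1, Mul(-1, Rational(-1, 154)), Rational(212, 99)), -1))) = Add(Rational(-35144, 41479), Mul(-47126, Pow(Add(1, Rational(1, 154), Rational(212, 99)), -1))) = Add(Rational(-35144, 41479), Mul(-47126, Pow(Rational(4363, 1386), -1))) = Add(Rational(-35144, 41479), Mul(-47126, Rational(1386, 4363))) = Add(Rational(-35144, 41479), Rational(-65316636, 4363)) = Rational(-2709422077916, 180972877)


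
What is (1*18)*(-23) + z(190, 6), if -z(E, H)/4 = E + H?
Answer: -1198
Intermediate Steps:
z(E, H) = -4*E - 4*H (z(E, H) = -4*(E + H) = -4*E - 4*H)
(1*18)*(-23) + z(190, 6) = (1*18)*(-23) + (-4*190 - 4*6) = 18*(-23) + (-760 - 24) = -414 - 784 = -1198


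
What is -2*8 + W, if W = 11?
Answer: -5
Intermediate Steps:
-2*8 + W = -2*8 + 11 = -16 + 11 = -5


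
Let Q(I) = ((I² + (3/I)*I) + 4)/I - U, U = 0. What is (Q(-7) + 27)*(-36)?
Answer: -684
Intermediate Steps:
Q(I) = (7 + I²)/I (Q(I) = ((I² + (3/I)*I) + 4)/I - 1*0 = ((I² + 3) + 4)/I + 0 = ((3 + I²) + 4)/I + 0 = (7 + I²)/I + 0 = (7 + I²)/I)
(Q(-7) + 27)*(-36) = ((-7 + 7/(-7)) + 27)*(-36) = ((-7 + 7*(-⅐)) + 27)*(-36) = ((-7 - 1) + 27)*(-36) = (-8 + 27)*(-36) = 19*(-36) = -684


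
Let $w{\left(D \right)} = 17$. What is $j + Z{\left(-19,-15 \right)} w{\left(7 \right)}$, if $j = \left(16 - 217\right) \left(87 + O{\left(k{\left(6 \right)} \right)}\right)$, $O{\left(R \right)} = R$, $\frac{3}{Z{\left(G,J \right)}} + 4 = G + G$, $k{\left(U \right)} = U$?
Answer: $- \frac{261719}{14} \approx -18694.0$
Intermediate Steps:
$Z{\left(G,J \right)} = \frac{3}{-4 + 2 G}$ ($Z{\left(G,J \right)} = \frac{3}{-4 + \left(G + G\right)} = \frac{3}{-4 + 2 G}$)
$j = -18693$ ($j = \left(16 - 217\right) \left(87 + 6\right) = \left(-201\right) 93 = -18693$)
$j + Z{\left(-19,-15 \right)} w{\left(7 \right)} = -18693 + \frac{3}{2 \left(-2 - 19\right)} 17 = -18693 + \frac{3}{2 \left(-21\right)} 17 = -18693 + \frac{3}{2} \left(- \frac{1}{21}\right) 17 = -18693 - \frac{17}{14} = - \frac{261719}{14}$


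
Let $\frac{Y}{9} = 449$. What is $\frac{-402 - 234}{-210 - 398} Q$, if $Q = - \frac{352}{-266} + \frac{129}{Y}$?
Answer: $\frac{12867923}{9076984} \approx 1.4176$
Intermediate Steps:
$Y = 4041$ ($Y = 9 \cdot 449 = 4041$)
$Q = \frac{242791}{179151}$ ($Q = - \frac{352}{-266} + \frac{129}{4041} = \left(-352\right) \left(- \frac{1}{266}\right) + 129 \cdot \frac{1}{4041} = \frac{176}{133} + \frac{43}{1347} = \frac{242791}{179151} \approx 1.3552$)
$\frac{-402 - 234}{-210 - 398} Q = \frac{-402 - 234}{-210 - 398} \cdot \frac{242791}{179151} = - \frac{636}{-608} \cdot \frac{242791}{179151} = \left(-636\right) \left(- \frac{1}{608}\right) \frac{242791}{179151} = \frac{159}{152} \cdot \frac{242791}{179151} = \frac{12867923}{9076984}$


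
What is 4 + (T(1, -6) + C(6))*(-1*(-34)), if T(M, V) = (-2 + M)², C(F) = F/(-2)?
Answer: -64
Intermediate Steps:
C(F) = -F/2 (C(F) = F*(-½) = -F/2)
4 + (T(1, -6) + C(6))*(-1*(-34)) = 4 + ((-2 + 1)² - ½*6)*(-1*(-34)) = 4 + ((-1)² - 3)*34 = 4 + (1 - 3)*34 = 4 - 2*34 = 4 - 68 = -64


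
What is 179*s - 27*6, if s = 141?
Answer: 25077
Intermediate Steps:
179*s - 27*6 = 179*141 - 27*6 = 25239 - 162 = 25077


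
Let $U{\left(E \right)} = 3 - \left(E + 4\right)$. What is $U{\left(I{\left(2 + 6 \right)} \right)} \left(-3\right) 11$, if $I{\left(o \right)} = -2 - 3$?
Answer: $-132$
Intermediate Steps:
$I{\left(o \right)} = -5$
$U{\left(E \right)} = -1 - E$ ($U{\left(E \right)} = 3 - \left(4 + E\right) = -1 - E$)
$U{\left(I{\left(2 + 6 \right)} \right)} \left(-3\right) 11 = \left(-1 - -5\right) \left(-3\right) 11 = \left(-1 + 5\right) \left(-3\right) 11 = 4 \left(-3\right) 11 = \left(-12\right) 11 = -132$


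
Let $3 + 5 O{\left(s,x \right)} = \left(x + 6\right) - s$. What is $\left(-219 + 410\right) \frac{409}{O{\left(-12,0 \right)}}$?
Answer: $\frac{78119}{3} \approx 26040.0$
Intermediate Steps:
$O{\left(s,x \right)} = \frac{3}{5} - \frac{s}{5} + \frac{x}{5}$ ($O{\left(s,x \right)} = - \frac{3}{5} + \frac{\left(x + 6\right) - s}{5} = - \frac{3}{5} + \frac{\left(6 + x\right) - s}{5} = - \frac{3}{5} + \frac{6 + x - s}{5} = - \frac{3}{5} + \left(\frac{6}{5} - \frac{s}{5} + \frac{x}{5}\right) = \frac{3}{5} - \frac{s}{5} + \frac{x}{5}$)
$\left(-219 + 410\right) \frac{409}{O{\left(-12,0 \right)}} = \left(-219 + 410\right) \frac{409}{\frac{3}{5} - - \frac{12}{5} + \frac{1}{5} \cdot 0} = 191 \frac{409}{\frac{3}{5} + \frac{12}{5} + 0} = 191 \cdot \frac{409}{3} = \frac{78119}{3}$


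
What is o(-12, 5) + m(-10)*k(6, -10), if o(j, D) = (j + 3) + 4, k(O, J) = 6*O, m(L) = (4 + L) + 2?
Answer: -149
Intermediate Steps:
m(L) = 6 + L
o(j, D) = 7 + j (o(j, D) = (3 + j) + 4 = 7 + j)
o(-12, 5) + m(-10)*k(6, -10) = (7 - 12) + (6 - 10)*(6*6) = -5 - 4*36 = -5 - 144 = -149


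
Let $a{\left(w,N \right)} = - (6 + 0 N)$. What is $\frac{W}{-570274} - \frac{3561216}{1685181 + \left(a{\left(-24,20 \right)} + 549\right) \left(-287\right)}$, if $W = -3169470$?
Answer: $\frac{117347014859}{36339284965} \approx 3.2292$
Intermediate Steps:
$a{\left(w,N \right)} = -6$ ($a{\left(w,N \right)} = - (6 + 0) = \left(-1\right) 6 = -6$)
$\frac{W}{-570274} - \frac{3561216}{1685181 + \left(a{\left(-24,20 \right)} + 549\right) \left(-287\right)} = - \frac{3169470}{-570274} - \frac{3561216}{1685181 + \left(-6 + 549\right) \left(-287\right)} = \left(-3169470\right) \left(- \frac{1}{570274}\right) - \frac{3561216}{1685181 + 543 \left(-287\right)} = \frac{1584735}{285137} - \frac{3561216}{1685181 - 155841} = \frac{1584735}{285137} - \frac{3561216}{1529340} = \frac{1584735}{285137} - \frac{296768}{127445} = \frac{117347014859}{36339284965}$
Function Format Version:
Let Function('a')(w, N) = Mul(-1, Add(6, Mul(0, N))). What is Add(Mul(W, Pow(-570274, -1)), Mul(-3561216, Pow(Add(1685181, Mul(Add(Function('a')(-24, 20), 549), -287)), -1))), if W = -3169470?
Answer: Rational(117347014859, 36339284965) ≈ 3.2292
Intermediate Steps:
Function('a')(w, N) = -6 (Function('a')(w, N) = Mul(-1, Add(6, 0)) = Mul(-1, 6) = -6)
Add(Mul(W, Pow(-570274, -1)), Mul(-3561216, Pow(Add(1685181, Mul(Add(Function('a')(-24, 20), 549), -287)), -1))) = Add(Mul(-3169470, Pow(-570274, -1)), Mul(-3561216, Pow(Add(1685181, Mul(Add(-6, 549), -287)), -1))) = Add(Mul(-3169470, Rational(-1, 570274)), Mul(-3561216, Pow(Add(1685181, Mul(543, -287)), -1))) = Add(Rational(1584735, 285137), Mul(-3561216, Pow(Add(1685181, -155841), -1))) = Add(Rational(1584735, 285137), Mul(-3561216, Pow(1529340, -1))) = Add(Rational(1584735, 285137), Mul(-3561216, Rational(1, 1529340))) = Add(Rational(1584735, 285137), Rational(-296768, 127445)) = Rational(117347014859, 36339284965)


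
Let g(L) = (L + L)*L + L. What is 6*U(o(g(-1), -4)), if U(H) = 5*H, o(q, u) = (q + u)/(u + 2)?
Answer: 45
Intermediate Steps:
g(L) = L + 2*L**2 (g(L) = (2*L)*L + L = 2*L**2 + L = L + 2*L**2)
o(q, u) = (q + u)/(2 + u)
6*U(o(g(-1), -4)) = 6*(5*((-(1 + 2*(-1)) - 4)/(2 - 4))) = 6*(5*((-(1 - 2) - 4)/(-2))) = 6*(5*(-(-1*(-1) - 4)/2)) = 6*(5*(-(1 - 4)/2)) = 6*(5*(-1/2*(-3))) = 6*(5*(3/2)) = 6*(15/2) = 45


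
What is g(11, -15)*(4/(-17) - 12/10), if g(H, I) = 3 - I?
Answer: -2196/85 ≈ -25.835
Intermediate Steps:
g(11, -15)*(4/(-17) - 12/10) = (3 - 1*(-15))*(4/(-17) - 12/10) = (3 + 15)*(4*(-1/17) - 12*⅒) = 18*(-4/17 - 6/5) = 18*(-122/85) = -2196/85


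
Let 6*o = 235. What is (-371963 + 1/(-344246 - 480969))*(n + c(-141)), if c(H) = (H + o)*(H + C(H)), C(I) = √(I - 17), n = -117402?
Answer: 31629145346684501/825215 + 93773056072553*I*√158/2475645 ≈ 3.8328e+10 + 4.7612e+8*I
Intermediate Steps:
o = 235/6 (o = (⅙)*235 = 235/6 ≈ 39.167)
C(I) = √(-17 + I)
c(H) = (235/6 + H)*(H + √(-17 + H)) (c(H) = (H + 235/6)*(H + √(-17 + H)) = (235/6 + H)*(H + √(-17 + H)))
(-371963 + 1/(-344246 - 480969))*(n + c(-141)) = (-371963 + 1/(-344246 - 480969))*(-117402 + ((-141)² + (235/6)*(-141) + 235*√(-17 - 141)/6 - 141*√(-17 - 141))) = (-371963 + 1/(-825215))*(-117402 + (19881 - 11045/2 + 235*√(-158)/6 - 141*I*√158)) = (-371963 - 1/825215)*(-117402 + (19881 - 11045/2 + 235*(I*√158)/6 - 141*I*√158)) = -306949447046*(-117402 + (19881 - 11045/2 + 235*I*√158/6 - 141*I*√158))/825215 = -306949447046*(-117402 + (28717/2 - 611*I*√158/6))/825215 = -306949447046*(-206087/2 - 611*I*√158/6)/825215 = 31629145346684501/825215 + 93773056072553*I*√158/2475645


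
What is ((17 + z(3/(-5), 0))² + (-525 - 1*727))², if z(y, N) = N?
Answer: 927369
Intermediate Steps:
((17 + z(3/(-5), 0))² + (-525 - 1*727))² = ((17 + 0)² + (-525 - 1*727))² = (17² + (-525 - 727))² = (289 - 1252)² = (-963)² = 927369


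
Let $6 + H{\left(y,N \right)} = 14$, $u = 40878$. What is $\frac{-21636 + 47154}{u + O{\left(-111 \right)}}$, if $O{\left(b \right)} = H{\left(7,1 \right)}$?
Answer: $\frac{12759}{20443} \approx 0.62413$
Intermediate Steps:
$H{\left(y,N \right)} = 8$ ($H{\left(y,N \right)} = -6 + 14 = 8$)
$O{\left(b \right)} = 8$
$\frac{-21636 + 47154}{u + O{\left(-111 \right)}} = \frac{-21636 + 47154}{40878 + 8} = \frac{25518}{40886} = 25518 \cdot \frac{1}{40886} = \frac{12759}{20443}$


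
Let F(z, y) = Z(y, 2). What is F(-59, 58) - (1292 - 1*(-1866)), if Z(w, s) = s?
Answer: -3156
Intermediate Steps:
F(z, y) = 2
F(-59, 58) - (1292 - 1*(-1866)) = 2 - (1292 - 1*(-1866)) = 2 - (1292 + 1866) = 2 - 1*3158 = 2 - 3158 = -3156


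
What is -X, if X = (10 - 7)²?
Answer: -9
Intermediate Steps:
X = 9 (X = 3² = 9)
-X = -1*9 = -9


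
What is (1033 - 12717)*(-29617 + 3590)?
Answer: 304099468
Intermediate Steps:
(1033 - 12717)*(-29617 + 3590) = -11684*(-26027) = 304099468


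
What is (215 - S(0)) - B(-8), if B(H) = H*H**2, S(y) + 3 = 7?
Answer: 723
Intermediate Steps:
S(y) = 4 (S(y) = -3 + 7 = 4)
B(H) = H**3
(215 - S(0)) - B(-8) = (215 - 1*4) - 1*(-8)**3 = (215 - 4) - 1*(-512) = 211 + 512 = 723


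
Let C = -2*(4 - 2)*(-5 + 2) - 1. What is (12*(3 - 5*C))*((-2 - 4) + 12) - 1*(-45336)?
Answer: 41592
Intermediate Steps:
C = 11 (C = -4*(-3) - 1 = -2*(-6) - 1 = 12 - 1 = 11)
(12*(3 - 5*C))*((-2 - 4) + 12) - 1*(-45336) = (12*(3 - 5*11))*((-2 - 4) + 12) - 1*(-45336) = (12*(3 - 55))*(-6 + 12) + 45336 = (12*(-52))*6 + 45336 = -624*6 + 45336 = -3744 + 45336 = 41592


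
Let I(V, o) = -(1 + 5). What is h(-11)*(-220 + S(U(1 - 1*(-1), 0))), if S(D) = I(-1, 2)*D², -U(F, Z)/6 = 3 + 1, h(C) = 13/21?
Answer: -47788/21 ≈ -2275.6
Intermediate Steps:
h(C) = 13/21 (h(C) = 13*(1/21) = 13/21)
U(F, Z) = -24 (U(F, Z) = -6*(3 + 1) = -6*4 = -24)
I(V, o) = -6 (I(V, o) = -1*6 = -6)
S(D) = -6*D²
h(-11)*(-220 + S(U(1 - 1*(-1), 0))) = 13*(-220 - 6*(-24)²)/21 = 13*(-220 - 6*576)/21 = 13*(-220 - 3456)/21 = (13/21)*(-3676) = -47788/21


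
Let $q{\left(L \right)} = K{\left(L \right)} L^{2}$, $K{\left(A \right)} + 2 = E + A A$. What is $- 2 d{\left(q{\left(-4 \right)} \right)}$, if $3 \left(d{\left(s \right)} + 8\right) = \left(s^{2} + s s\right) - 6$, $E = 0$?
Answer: $- \frac{200644}{3} \approx -66881.0$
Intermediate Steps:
$K{\left(A \right)} = -2 + A^{2}$ ($K{\left(A \right)} = -2 + \left(0 + A A\right) = -2 + \left(0 + A^{2}\right) = -2 + A^{2}$)
$q{\left(L \right)} = L^{2} \left(-2 + L^{2}\right)$ ($q{\left(L \right)} = \left(-2 + L^{2}\right) L^{2} = L^{2} \left(-2 + L^{2}\right)$)
$d{\left(s \right)} = -10 + \frac{2 s^{2}}{3}$ ($d{\left(s \right)} = -8 + \frac{\left(s^{2} + s s\right) - 6}{3} = -8 + \frac{\left(s^{2} + s^{2}\right) - 6}{3} = -8 + \frac{2 s^{2} - 6}{3} = -8 + \frac{-6 + 2 s^{2}}{3} = -8 + \left(-2 + \frac{2 s^{2}}{3}\right) = -10 + \frac{2 s^{2}}{3}$)
$- 2 d{\left(q{\left(-4 \right)} \right)} = - 2 \left(-10 + \frac{2 \left(\left(-4\right)^{2} \left(-2 + \left(-4\right)^{2}\right)\right)^{2}}{3}\right) = - 2 \left(-10 + \frac{2 \left(16 \left(-2 + 16\right)\right)^{2}}{3}\right) = - 2 \left(-10 + \frac{2 \left(16 \cdot 14\right)^{2}}{3}\right) = - 2 \left(-10 + \frac{2 \cdot 224^{2}}{3}\right) = - 2 \left(-10 + \frac{2}{3} \cdot 50176\right) = - 2 \left(-10 + \frac{100352}{3}\right) = \left(-2\right) \frac{100322}{3} = - \frac{200644}{3}$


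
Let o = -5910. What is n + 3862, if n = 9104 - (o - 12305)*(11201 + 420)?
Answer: 211689481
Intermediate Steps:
n = 211685619 (n = 9104 - (-5910 - 12305)*(11201 + 420) = 9104 - (-18215)*11621 = 9104 - 1*(-211676515) = 9104 + 211676515 = 211685619)
n + 3862 = 211685619 + 3862 = 211689481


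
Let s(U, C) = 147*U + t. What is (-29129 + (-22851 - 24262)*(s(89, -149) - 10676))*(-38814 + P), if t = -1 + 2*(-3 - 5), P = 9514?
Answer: 3300035530700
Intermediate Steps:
t = -17 (t = -1 + 2*(-8) = -1 - 16 = -17)
s(U, C) = -17 + 147*U (s(U, C) = 147*U - 17 = -17 + 147*U)
(-29129 + (-22851 - 24262)*(s(89, -149) - 10676))*(-38814 + P) = (-29129 + (-22851 - 24262)*((-17 + 147*89) - 10676))*(-38814 + 9514) = (-29129 - 47113*((-17 + 13083) - 10676))*(-29300) = (-29129 - 47113*(13066 - 10676))*(-29300) = (-29129 - 47113*2390)*(-29300) = (-29129 - 112600070)*(-29300) = -112629199*(-29300) = 3300035530700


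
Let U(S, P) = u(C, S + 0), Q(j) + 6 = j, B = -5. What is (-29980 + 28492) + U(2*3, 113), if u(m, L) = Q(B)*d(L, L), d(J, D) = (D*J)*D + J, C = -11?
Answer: -3930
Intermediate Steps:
Q(j) = -6 + j
d(J, D) = J + J*D² (d(J, D) = J*D² + J = J + J*D²)
u(m, L) = -11*L*(1 + L²) (u(m, L) = (-6 - 5)*(L*(1 + L²)) = -11*L*(1 + L²))
U(S, P) = -11*S*(1 + S²) (U(S, P) = -11*(S + 0)*(1 + (S + 0)²) = -11*S*(1 + S²))
(-29980 + 28492) + U(2*3, 113) = (-29980 + 28492) - 11*2*3*(1 + (2*3)²) = -1488 - 11*6*(1 + 6²) = -1488 - 11*6*(1 + 36) = -1488 - 11*6*37 = -1488 - 2442 = -3930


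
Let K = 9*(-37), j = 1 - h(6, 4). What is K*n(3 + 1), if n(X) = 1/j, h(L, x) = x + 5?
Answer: 333/8 ≈ 41.625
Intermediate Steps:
h(L, x) = 5 + x
j = -8 (j = 1 - (5 + 4) = 1 - 1*9 = 1 - 9 = -8)
n(X) = -1/8 (n(X) = 1/(-8) = -1/8)
K = -333
K*n(3 + 1) = -333*(-1/8) = 333/8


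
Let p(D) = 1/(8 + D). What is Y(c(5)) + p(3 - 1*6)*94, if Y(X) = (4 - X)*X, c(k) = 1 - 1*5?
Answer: -66/5 ≈ -13.200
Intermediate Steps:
c(k) = -4 (c(k) = 1 - 5 = -4)
Y(X) = X*(4 - X)
Y(c(5)) + p(3 - 1*6)*94 = -4*(4 - 1*(-4)) + 94/(8 + (3 - 1*6)) = -4*(4 + 4) + 94/(8 + (3 - 6)) = -4*8 + 94/(8 - 3) = -32 + 94/5 = -66/5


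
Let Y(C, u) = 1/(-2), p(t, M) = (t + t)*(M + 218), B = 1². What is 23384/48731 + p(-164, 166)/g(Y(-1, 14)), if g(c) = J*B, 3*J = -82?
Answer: 224575832/48731 ≈ 4608.5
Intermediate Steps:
B = 1
J = -82/3 (J = (⅓)*(-82) = -82/3 ≈ -27.333)
p(t, M) = 2*t*(218 + M) (p(t, M) = (2*t)*(218 + M) = 2*t*(218 + M))
Y(C, u) = -½
g(c) = -82/3 (g(c) = -82/3*1 = -82/3)
23384/48731 + p(-164, 166)/g(Y(-1, 14)) = 23384/48731 + (2*(-164)*(218 + 166))/(-82/3) = 23384*(1/48731) + (2*(-164)*384)*(-3/82) = 23384/48731 - 125952*(-3/82) = 23384/48731 + 4608 = 224575832/48731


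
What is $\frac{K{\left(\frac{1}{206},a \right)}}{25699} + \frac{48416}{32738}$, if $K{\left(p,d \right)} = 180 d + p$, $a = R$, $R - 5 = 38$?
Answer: $\frac{154256411481}{86657387786} \approx 1.7801$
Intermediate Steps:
$R = 43$ ($R = 5 + 38 = 43$)
$a = 43$
$K{\left(p,d \right)} = p + 180 d$
$\frac{K{\left(\frac{1}{206},a \right)}}{25699} + \frac{48416}{32738} = \frac{\frac{1}{206} + 180 \cdot 43}{25699} + \frac{48416}{32738} = \left(\frac{1}{206} + 7740\right) \frac{1}{25699} + 48416 \cdot \frac{1}{32738} = \frac{1594441}{206} \cdot \frac{1}{25699} + \frac{24208}{16369} = \frac{1594441}{5293994} + \frac{24208}{16369} = \frac{154256411481}{86657387786}$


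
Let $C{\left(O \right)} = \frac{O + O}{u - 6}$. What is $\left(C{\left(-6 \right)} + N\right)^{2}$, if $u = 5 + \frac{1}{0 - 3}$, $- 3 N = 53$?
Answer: $\frac{676}{9} \approx 75.111$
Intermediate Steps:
$N = - \frac{53}{3}$ ($N = \left(- \frac{1}{3}\right) 53 = - \frac{53}{3} \approx -17.667$)
$u = \frac{14}{3}$ ($u = 5 + \frac{1}{-3} = 5 - \frac{1}{3} = \frac{14}{3} \approx 4.6667$)
$C{\left(O \right)} = - \frac{3 O}{2}$ ($C{\left(O \right)} = \frac{O + O}{\frac{14}{3} - 6} = \frac{2 O}{- \frac{4}{3}} = 2 O \left(- \frac{3}{4}\right) = - \frac{3 O}{2}$)
$\left(C{\left(-6 \right)} + N\right)^{2} = \left(\left(- \frac{3}{2}\right) \left(-6\right) - \frac{53}{3}\right)^{2} = \left(9 - \frac{53}{3}\right)^{2} = \left(- \frac{26}{3}\right)^{2} = \frac{676}{9}$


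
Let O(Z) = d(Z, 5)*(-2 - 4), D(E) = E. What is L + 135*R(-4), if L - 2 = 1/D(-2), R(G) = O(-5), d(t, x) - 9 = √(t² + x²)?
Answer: -14577/2 - 4050*√2 ≈ -13016.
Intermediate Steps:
d(t, x) = 9 + √(t² + x²)
O(Z) = -54 - 6*√(25 + Z²) (O(Z) = (9 + √(Z² + 5²))*(-2 - 4) = (9 + √(Z² + 25))*(-6) = (9 + √(25 + Z²))*(-6) = -54 - 6*√(25 + Z²))
R(G) = -54 - 30*√2 (R(G) = -54 - 6*√(25 + (-5)²) = -54 - 6*√(25 + 25) = -54 - 30*√2)
L = 3/2 (L = 2 + 1/(-2) = 2 - ½ = 3/2 ≈ 1.5000)
L + 135*R(-4) = 3/2 + 135*(-54 - 30*√2) = 3/2 + (-7290 - 4050*√2) = -14577/2 - 4050*√2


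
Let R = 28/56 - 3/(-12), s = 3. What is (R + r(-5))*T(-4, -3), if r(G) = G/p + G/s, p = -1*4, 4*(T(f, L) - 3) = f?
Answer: ⅔ ≈ 0.66667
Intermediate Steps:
T(f, L) = 3 + f/4
p = -4
R = ¾ (R = 28*(1/56) - 3*(-1/12) = ½ + ¼ = ¾ ≈ 0.75000)
r(G) = G/12 (r(G) = G/(-4) + G/3 = G*(-¼) + G*(⅓) = -G/4 + G/3 = G/12)
(R + r(-5))*T(-4, -3) = (¾ + (1/12)*(-5))*(3 + (¼)*(-4)) = (¾ - 5/12)*(3 - 1) = (⅓)*2 = ⅔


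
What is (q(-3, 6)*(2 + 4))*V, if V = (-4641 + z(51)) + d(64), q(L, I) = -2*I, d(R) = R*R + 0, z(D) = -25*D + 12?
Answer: 130176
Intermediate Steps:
z(D) = 12 - 25*D
d(R) = R**2 (d(R) = R**2 + 0 = R**2)
V = -1808 (V = (-4641 + (12 - 25*51)) + 64**2 = (-4641 + (12 - 1275)) + 4096 = (-4641 - 1263) + 4096 = -5904 + 4096 = -1808)
(q(-3, 6)*(2 + 4))*V = ((-2*6)*(2 + 4))*(-1808) = -12*6*(-1808) = -72*(-1808) = 130176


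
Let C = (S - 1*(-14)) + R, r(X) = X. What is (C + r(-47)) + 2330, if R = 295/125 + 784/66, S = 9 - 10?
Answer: 1905947/825 ≈ 2310.2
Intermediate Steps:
S = -1
R = 11747/825 (R = 295*(1/125) + 784*(1/66) = 59/25 + 392/33 = 11747/825 ≈ 14.239)
C = 22472/825 (C = (-1 - 1*(-14)) + 11747/825 = (-1 + 14) + 11747/825 = 13 + 11747/825 = 22472/825 ≈ 27.239)
(C + r(-47)) + 2330 = (22472/825 - 47) + 2330 = -16303/825 + 2330 = 1905947/825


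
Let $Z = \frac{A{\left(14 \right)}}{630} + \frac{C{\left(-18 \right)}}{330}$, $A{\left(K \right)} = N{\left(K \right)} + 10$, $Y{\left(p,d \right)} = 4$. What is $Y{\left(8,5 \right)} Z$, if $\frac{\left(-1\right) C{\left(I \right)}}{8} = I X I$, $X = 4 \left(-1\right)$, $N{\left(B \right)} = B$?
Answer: $\frac{145328}{1155} \approx 125.83$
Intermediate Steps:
$X = -4$
$A{\left(K \right)} = 10 + K$ ($A{\left(K \right)} = K + 10 = 10 + K$)
$C{\left(I \right)} = 32 I^{2}$ ($C{\left(I \right)} = - 8 I \left(- 4 I\right) = - 8 \left(- 4 I^{2}\right) = 32 I^{2}$)
$Z = \frac{36332}{1155}$ ($Z = \frac{10 + 14}{630} + \frac{32 \left(-18\right)^{2}}{330} = 24 \cdot \frac{1}{630} + 32 \cdot 324 \cdot \frac{1}{330} = \frac{4}{105} + 10368 \cdot \frac{1}{330} = \frac{4}{105} + \frac{1728}{55} = \frac{36332}{1155} \approx 31.456$)
$Y{\left(8,5 \right)} Z = 4 \cdot \frac{36332}{1155} = \frac{145328}{1155}$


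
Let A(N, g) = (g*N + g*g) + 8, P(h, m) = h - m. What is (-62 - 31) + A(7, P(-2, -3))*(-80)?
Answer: -1373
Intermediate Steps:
A(N, g) = 8 + g² + N*g (A(N, g) = (N*g + g²) + 8 = (g² + N*g) + 8 = 8 + g² + N*g)
(-62 - 31) + A(7, P(-2, -3))*(-80) = (-62 - 31) + (8 + (-2 - 1*(-3))² + 7*(-2 - 1*(-3)))*(-80) = -93 + (8 + (-2 + 3)² + 7*(-2 + 3))*(-80) = -93 + (8 + 1² + 7*1)*(-80) = -93 + (8 + 1 + 7)*(-80) = -93 + 16*(-80) = -93 - 1280 = -1373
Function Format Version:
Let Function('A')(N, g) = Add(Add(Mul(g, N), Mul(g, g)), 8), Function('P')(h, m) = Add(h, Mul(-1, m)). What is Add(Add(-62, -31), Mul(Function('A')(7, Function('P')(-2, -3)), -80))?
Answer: -1373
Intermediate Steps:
Function('A')(N, g) = Add(8, Pow(g, 2), Mul(N, g)) (Function('A')(N, g) = Add(Add(Mul(N, g), Pow(g, 2)), 8) = Add(Add(Pow(g, 2), Mul(N, g)), 8) = Add(8, Pow(g, 2), Mul(N, g)))
Add(Add(-62, -31), Mul(Function('A')(7, Function('P')(-2, -3)), -80)) = Add(Add(-62, -31), Mul(Add(8, Pow(Add(-2, Mul(-1, -3)), 2), Mul(7, Add(-2, Mul(-1, -3)))), -80)) = Add(-93, Mul(Add(8, Pow(Add(-2, 3), 2), Mul(7, Add(-2, 3))), -80)) = Add(-93, Mul(Add(8, Pow(1, 2), Mul(7, 1)), -80)) = Add(-93, Mul(Add(8, 1, 7), -80)) = Add(-93, Mul(16, -80)) = Add(-93, -1280) = -1373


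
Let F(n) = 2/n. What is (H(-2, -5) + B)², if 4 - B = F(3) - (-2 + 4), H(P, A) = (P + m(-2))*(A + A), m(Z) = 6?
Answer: 10816/9 ≈ 1201.8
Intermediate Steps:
H(P, A) = 2*A*(6 + P) (H(P, A) = (P + 6)*(A + A) = (6 + P)*(2*A) = 2*A*(6 + P))
B = 16/3 (B = 4 - (2/3 - (-2 + 4)) = 4 - (2*(⅓) - 1*2) = 4 - (⅔ - 2) = 4 - 1*(-4/3) = 4 + 4/3 = 16/3 ≈ 5.3333)
(H(-2, -5) + B)² = (2*(-5)*(6 - 2) + 16/3)² = (2*(-5)*4 + 16/3)² = (-40 + 16/3)² = (-104/3)² = 10816/9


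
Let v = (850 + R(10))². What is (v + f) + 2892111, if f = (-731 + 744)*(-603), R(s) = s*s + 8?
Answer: 3802036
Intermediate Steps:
R(s) = 8 + s² (R(s) = s² + 8 = 8 + s²)
v = 917764 (v = (850 + (8 + 10²))² = (850 + (8 + 100))² = (850 + 108)² = 958² = 917764)
f = -7839 (f = 13*(-603) = -7839)
(v + f) + 2892111 = (917764 - 7839) + 2892111 = 909925 + 2892111 = 3802036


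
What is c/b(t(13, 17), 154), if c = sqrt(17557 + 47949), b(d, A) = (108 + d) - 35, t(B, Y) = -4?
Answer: sqrt(65506)/69 ≈ 3.7093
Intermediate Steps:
b(d, A) = 73 + d
c = sqrt(65506) ≈ 255.94
c/b(t(13, 17), 154) = sqrt(65506)/(73 - 4) = sqrt(65506)/69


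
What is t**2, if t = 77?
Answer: 5929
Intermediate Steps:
t**2 = 77**2 = 5929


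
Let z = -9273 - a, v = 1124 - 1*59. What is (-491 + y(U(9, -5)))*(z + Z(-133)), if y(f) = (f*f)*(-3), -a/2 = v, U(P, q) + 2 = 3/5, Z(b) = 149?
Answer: 86879468/25 ≈ 3.4752e+6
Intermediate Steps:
v = 1065 (v = 1124 - 59 = 1065)
U(P, q) = -7/5 (U(P, q) = -2 + 3/5 = -2 + 3*(⅕) = -2 + ⅗ = -7/5)
a = -2130 (a = -2*1065 = -2130)
y(f) = -3*f² (y(f) = f²*(-3) = -3*f²)
z = -7143 (z = -9273 - 1*(-2130) = -9273 + 2130 = -7143)
(-491 + y(U(9, -5)))*(z + Z(-133)) = (-491 - 3*(-7/5)²)*(-7143 + 149) = (-491 - 3*49/25)*(-6994) = (-491 - 147/25)*(-6994) = -12422/25*(-6994) = 86879468/25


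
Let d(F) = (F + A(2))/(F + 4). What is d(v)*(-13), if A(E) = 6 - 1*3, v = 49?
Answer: -676/53 ≈ -12.755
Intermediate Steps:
A(E) = 3 (A(E) = 6 - 3 = 3)
d(F) = (3 + F)/(4 + F) (d(F) = (F + 3)/(F + 4) = (3 + F)/(4 + F))
d(v)*(-13) = ((3 + 49)/(4 + 49))*(-13) = (52/53)*(-13) = -676/53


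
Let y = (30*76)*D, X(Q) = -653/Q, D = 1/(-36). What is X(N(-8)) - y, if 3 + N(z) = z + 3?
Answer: 3479/24 ≈ 144.96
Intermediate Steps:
N(z) = z (N(z) = -3 + (z + 3) = -3 + (3 + z) = z)
D = -1/36 ≈ -0.027778
y = -190/3 (y = (30*76)*(-1/36) = 2280*(-1/36) = -190/3 ≈ -63.333)
X(N(-8)) - y = -653/(-8) - 1*(-190/3) = -653*(-1/8) + 190/3 = 653/8 + 190/3 = 3479/24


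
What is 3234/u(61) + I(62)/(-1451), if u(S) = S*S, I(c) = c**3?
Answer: -882125954/5399171 ≈ -163.38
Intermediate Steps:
u(S) = S**2
3234/u(61) + I(62)/(-1451) = 3234/(61**2) + 62**3/(-1451) = 3234/3721 + 238328*(-1/1451) = 3234*(1/3721) - 238328/1451 = 3234/3721 - 238328/1451 = -882125954/5399171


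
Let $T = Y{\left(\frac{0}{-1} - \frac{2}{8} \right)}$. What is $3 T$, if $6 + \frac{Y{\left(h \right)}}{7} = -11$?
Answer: $-357$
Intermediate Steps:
$Y{\left(h \right)} = -119$ ($Y{\left(h \right)} = -42 + 7 \left(-11\right) = -42 - 77 = -119$)
$T = -119$
$3 T = 3 \left(-119\right) = -357$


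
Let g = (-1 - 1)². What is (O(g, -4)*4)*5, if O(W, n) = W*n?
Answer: -320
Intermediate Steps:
g = 4 (g = (-2)² = 4)
(O(g, -4)*4)*5 = ((4*(-4))*4)*5 = -16*4*5 = -64*5 = -320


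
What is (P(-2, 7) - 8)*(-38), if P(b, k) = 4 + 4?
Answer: 0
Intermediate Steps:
P(b, k) = 8
(P(-2, 7) - 8)*(-38) = (8 - 8)*(-38) = 0*(-38) = 0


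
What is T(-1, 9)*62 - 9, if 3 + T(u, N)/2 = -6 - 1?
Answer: -1249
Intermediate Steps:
T(u, N) = -20 (T(u, N) = -6 + 2*(-6 - 1) = -6 + 2*(-7) = -6 - 14 = -20)
T(-1, 9)*62 - 9 = -20*62 - 9 = -1240 - 9 = -1249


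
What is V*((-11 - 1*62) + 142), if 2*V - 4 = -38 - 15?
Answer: -3381/2 ≈ -1690.5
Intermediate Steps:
V = -49/2 (V = 2 + (-38 - 15)/2 = 2 + (½)*(-53) = 2 - 53/2 = -49/2 ≈ -24.500)
V*((-11 - 1*62) + 142) = -49*((-11 - 1*62) + 142)/2 = -49*((-11 - 62) + 142)/2 = -49*(-73 + 142)/2 = -49/2*69 = -3381/2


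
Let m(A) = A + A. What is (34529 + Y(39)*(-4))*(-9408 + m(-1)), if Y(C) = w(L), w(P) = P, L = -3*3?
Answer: -325256650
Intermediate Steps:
L = -9
m(A) = 2*A
Y(C) = -9
(34529 + Y(39)*(-4))*(-9408 + m(-1)) = (34529 - 9*(-4))*(-9408 + 2*(-1)) = (34529 + 36)*(-9408 - 2) = 34565*(-9410) = -325256650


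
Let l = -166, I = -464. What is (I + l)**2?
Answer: 396900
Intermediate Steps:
(I + l)**2 = (-464 - 166)**2 = (-630)**2 = 396900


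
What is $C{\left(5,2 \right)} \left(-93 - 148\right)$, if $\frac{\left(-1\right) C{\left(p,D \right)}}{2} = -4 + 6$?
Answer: $964$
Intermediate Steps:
$C{\left(p,D \right)} = -4$ ($C{\left(p,D \right)} = - 2 \left(-4 + 6\right) = \left(-2\right) 2 = -4$)
$C{\left(5,2 \right)} \left(-93 - 148\right) = - 4 \left(-93 - 148\right) = \left(-4\right) \left(-241\right) = 964$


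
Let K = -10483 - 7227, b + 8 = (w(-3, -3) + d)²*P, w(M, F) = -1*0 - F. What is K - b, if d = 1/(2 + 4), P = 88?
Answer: -167260/9 ≈ -18584.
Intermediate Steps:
w(M, F) = -F (w(M, F) = 0 - F = -F)
d = ⅙ (d = 1/6 = ⅙ ≈ 0.16667)
b = 7870/9 (b = -8 + (-1*(-3) + ⅙)²*88 = -8 + (3 + ⅙)²*88 = -8 + (19/6)²*88 = -8 + (361/36)*88 = -8 + 7942/9 = 7870/9 ≈ 874.44)
K = -17710
K - b = -17710 - 1*7870/9 = -17710 - 7870/9 = -167260/9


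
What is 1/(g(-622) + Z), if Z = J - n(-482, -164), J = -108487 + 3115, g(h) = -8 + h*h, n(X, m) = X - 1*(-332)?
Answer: 1/281654 ≈ 3.5505e-6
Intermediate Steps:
n(X, m) = 332 + X (n(X, m) = X + 332 = 332 + X)
g(h) = -8 + h²
J = -105372
Z = -105222 (Z = -105372 - (332 - 482) = -105372 - 1*(-150) = -105372 + 150 = -105222)
1/(g(-622) + Z) = 1/((-8 + (-622)²) - 105222) = 1/((-8 + 386884) - 105222) = 1/(386876 - 105222) = 1/281654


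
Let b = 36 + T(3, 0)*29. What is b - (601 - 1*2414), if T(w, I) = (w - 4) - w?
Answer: 1733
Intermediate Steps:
T(w, I) = -4 (T(w, I) = (-4 + w) - w = -4)
b = -80 (b = 36 - 4*29 = 36 - 116 = -80)
b - (601 - 1*2414) = -80 - (601 - 1*2414) = -80 - (601 - 2414) = -80 - 1*(-1813) = -80 + 1813 = 1733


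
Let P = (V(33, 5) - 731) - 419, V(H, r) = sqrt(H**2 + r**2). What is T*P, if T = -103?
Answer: 118450 - 103*sqrt(1114) ≈ 1.1501e+5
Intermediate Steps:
P = -1150 + sqrt(1114) (P = (sqrt(33**2 + 5**2) - 731) - 419 = (sqrt(1089 + 25) - 731) - 419 = (sqrt(1114) - 731) - 419 = (-731 + sqrt(1114)) - 419 = -1150 + sqrt(1114) ≈ -1116.6)
T*P = -103*(-1150 + sqrt(1114)) = 118450 - 103*sqrt(1114)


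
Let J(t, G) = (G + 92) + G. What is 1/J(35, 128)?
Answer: 1/348 ≈ 0.0028736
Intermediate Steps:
J(t, G) = 92 + 2*G (J(t, G) = (92 + G) + G = 92 + 2*G)
1/J(35, 128) = 1/(92 + 2*128) = 1/(92 + 256) = 1/348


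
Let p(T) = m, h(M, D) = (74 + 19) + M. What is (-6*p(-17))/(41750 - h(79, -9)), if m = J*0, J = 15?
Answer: 0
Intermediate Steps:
h(M, D) = 93 + M
m = 0 (m = 15*0 = 0)
p(T) = 0
(-6*p(-17))/(41750 - h(79, -9)) = (-6*0)/(41750 - (93 + 79)) = 0/(41750 - 1*172) = 0/(41750 - 172) = 0/41578 = 0*(1/41578) = 0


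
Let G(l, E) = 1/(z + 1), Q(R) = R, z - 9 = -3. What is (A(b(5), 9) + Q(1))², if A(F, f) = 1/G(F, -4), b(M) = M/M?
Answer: 64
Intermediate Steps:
z = 6 (z = 9 - 3 = 6)
b(M) = 1
G(l, E) = ⅐ (G(l, E) = 1/(6 + 1) = 1/7 = ⅐)
A(F, f) = 7 (A(F, f) = 1/(⅐) = 7)
(A(b(5), 9) + Q(1))² = (7 + 1)² = 8² = 64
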